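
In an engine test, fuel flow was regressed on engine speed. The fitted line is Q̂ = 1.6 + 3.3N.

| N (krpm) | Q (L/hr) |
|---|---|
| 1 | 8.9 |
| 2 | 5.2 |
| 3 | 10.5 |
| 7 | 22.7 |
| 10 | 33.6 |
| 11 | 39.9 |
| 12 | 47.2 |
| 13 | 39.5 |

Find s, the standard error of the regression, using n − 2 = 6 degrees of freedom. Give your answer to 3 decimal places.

N=1: Q̂ = 1.6 + 3.3·1 = 4.9; e = 8.9 − 4.9 = 4
N=2: Q̂ = 1.6 + 3.3·2 = 8.2; e = 5.2 − 8.2 = -3
N=3: Q̂ = 1.6 + 3.3·3 = 11.5; e = 10.5 − 11.5 = -1
N=7: Q̂ = 1.6 + 3.3·7 = 24.7; e = 22.7 − 24.7 = -2
N=10: Q̂ = 1.6 + 3.3·10 = 34.6; e = 33.6 − 34.6 = -1
N=11: Q̂ = 1.6 + 3.3·11 = 37.9; e = 39.9 − 37.9 = 2
N=12: Q̂ = 1.6 + 3.3·12 = 41.2; e = 47.2 − 41.2 = 6
N=13: Q̂ = 1.6 + 3.3·13 = 44.5; e = 39.5 − 44.5 = -5
SSE = 16 + 9 + 1 + 4 + 1 + 4 + 36 + 25 = 96
s = √(96/6) = √16 ≈ 4.000

s = 4.000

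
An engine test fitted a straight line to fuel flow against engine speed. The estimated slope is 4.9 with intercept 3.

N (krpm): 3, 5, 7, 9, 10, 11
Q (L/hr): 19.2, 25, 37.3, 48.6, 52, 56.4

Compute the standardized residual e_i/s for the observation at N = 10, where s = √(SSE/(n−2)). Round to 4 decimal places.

N=3: Q̂ = 3 + 4.9·3 = 17.7; e = 19.2 − 17.7 = 1.5
N=5: Q̂ = 3 + 4.9·5 = 27.5; e = 25 − 27.5 = -2.5
N=7: Q̂ = 3 + 4.9·7 = 37.3; e = 37.3 − 37.3 = 0
N=9: Q̂ = 3 + 4.9·9 = 47.1; e = 48.6 − 47.1 = 1.5
N=10: Q̂ = 3 + 4.9·10 = 52; e = 52 − 52 = 0
N=11: Q̂ = 3 + 4.9·11 = 56.9; e = 56.4 − 56.9 = -0.5
SSE = 2.25 + 6.25 + 0 + 2.25 + 0 + 0.25 = 11
s = √(11/4) = 1.65831
e/s = 0 / 1.65831 = 0.0000

0.0000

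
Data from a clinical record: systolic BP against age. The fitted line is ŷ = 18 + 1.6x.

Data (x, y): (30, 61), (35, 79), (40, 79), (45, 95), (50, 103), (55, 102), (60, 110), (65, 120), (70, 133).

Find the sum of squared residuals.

SSE = 154

x=30: ŷ = 18 + 1.6·30 = 66; r = 61 − 66 = -5
x=35: ŷ = 18 + 1.6·35 = 74; r = 79 − 74 = 5
x=40: ŷ = 18 + 1.6·40 = 82; r = 79 − 82 = -3
x=45: ŷ = 18 + 1.6·45 = 90; r = 95 − 90 = 5
x=50: ŷ = 18 + 1.6·50 = 98; r = 103 − 98 = 5
x=55: ŷ = 18 + 1.6·55 = 106; r = 102 − 106 = -4
x=60: ŷ = 18 + 1.6·60 = 114; r = 110 − 114 = -4
x=65: ŷ = 18 + 1.6·65 = 122; r = 120 − 122 = -2
x=70: ŷ = 18 + 1.6·70 = 130; r = 133 − 130 = 3
SSE = 25 + 25 + 9 + 25 + 25 + 16 + 16 + 4 + 9 = 154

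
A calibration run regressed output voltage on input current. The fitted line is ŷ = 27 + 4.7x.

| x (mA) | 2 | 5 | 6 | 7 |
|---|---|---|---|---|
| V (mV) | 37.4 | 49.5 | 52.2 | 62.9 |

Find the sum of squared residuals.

SSE = 20

x=2: ŷ = 27 + 4.7·2 = 36.4; e = 37.4 − 36.4 = 1
x=5: ŷ = 27 + 4.7·5 = 50.5; e = 49.5 − 50.5 = -1
x=6: ŷ = 27 + 4.7·6 = 55.2; e = 52.2 − 55.2 = -3
x=7: ŷ = 27 + 4.7·7 = 59.9; e = 62.9 − 59.9 = 3
SSE = 1 + 1 + 9 + 9 = 20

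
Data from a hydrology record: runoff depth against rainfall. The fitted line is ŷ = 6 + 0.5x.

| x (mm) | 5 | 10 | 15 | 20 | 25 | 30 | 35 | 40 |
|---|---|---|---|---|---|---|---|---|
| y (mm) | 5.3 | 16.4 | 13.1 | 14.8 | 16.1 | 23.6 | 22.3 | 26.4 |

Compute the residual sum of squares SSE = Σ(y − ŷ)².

SSE = 55.12

x=5: ŷ = 6 + 0.5·5 = 8.5; r = 5.3 − 8.5 = -3.2
x=10: ŷ = 6 + 0.5·10 = 11; r = 16.4 − 11 = 5.4
x=15: ŷ = 6 + 0.5·15 = 13.5; r = 13.1 − 13.5 = -0.4
x=20: ŷ = 6 + 0.5·20 = 16; r = 14.8 − 16 = -1.2
x=25: ŷ = 6 + 0.5·25 = 18.5; r = 16.1 − 18.5 = -2.4
x=30: ŷ = 6 + 0.5·30 = 21; r = 23.6 − 21 = 2.6
x=35: ŷ = 6 + 0.5·35 = 23.5; r = 22.3 − 23.5 = -1.2
x=40: ŷ = 6 + 0.5·40 = 26; r = 26.4 − 26 = 0.4
SSE = 10.24 + 29.16 + 0.16 + 1.44 + 5.76 + 6.76 + 1.44 + 0.16 = 55.12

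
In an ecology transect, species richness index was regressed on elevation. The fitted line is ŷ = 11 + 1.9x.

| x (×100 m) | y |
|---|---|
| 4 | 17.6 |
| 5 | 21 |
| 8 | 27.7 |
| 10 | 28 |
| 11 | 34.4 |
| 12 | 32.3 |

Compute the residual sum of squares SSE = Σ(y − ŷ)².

x=4: ŷ = 11 + 1.9·4 = 18.6; e = 17.6 − 18.6 = -1
x=5: ŷ = 11 + 1.9·5 = 20.5; e = 21 − 20.5 = 0.5
x=8: ŷ = 11 + 1.9·8 = 26.2; e = 27.7 − 26.2 = 1.5
x=10: ŷ = 11 + 1.9·10 = 30; e = 28 − 30 = -2
x=11: ŷ = 11 + 1.9·11 = 31.9; e = 34.4 − 31.9 = 2.5
x=12: ŷ = 11 + 1.9·12 = 33.8; e = 32.3 − 33.8 = -1.5
SSE = 1 + 0.25 + 2.25 + 4 + 6.25 + 2.25 = 16

SSE = 16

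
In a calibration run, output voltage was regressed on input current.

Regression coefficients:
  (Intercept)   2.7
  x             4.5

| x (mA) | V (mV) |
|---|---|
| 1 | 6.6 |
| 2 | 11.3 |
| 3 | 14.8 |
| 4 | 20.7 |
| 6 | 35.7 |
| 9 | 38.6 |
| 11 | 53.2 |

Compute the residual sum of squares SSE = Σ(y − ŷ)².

x=1: V̂ = 2.7 + 4.5·1 = 7.2; e = 6.6 − 7.2 = -0.6
x=2: V̂ = 2.7 + 4.5·2 = 11.7; e = 11.3 − 11.7 = -0.4
x=3: V̂ = 2.7 + 4.5·3 = 16.2; e = 14.8 − 16.2 = -1.4
x=4: V̂ = 2.7 + 4.5·4 = 20.7; e = 20.7 − 20.7 = 0
x=6: V̂ = 2.7 + 4.5·6 = 29.7; e = 35.7 − 29.7 = 6
x=9: V̂ = 2.7 + 4.5·9 = 43.2; e = 38.6 − 43.2 = -4.6
x=11: V̂ = 2.7 + 4.5·11 = 52.2; e = 53.2 − 52.2 = 1
SSE = 0.36 + 0.16 + 1.96 + 0 + 36 + 21.16 + 1 = 60.64

SSE = 60.64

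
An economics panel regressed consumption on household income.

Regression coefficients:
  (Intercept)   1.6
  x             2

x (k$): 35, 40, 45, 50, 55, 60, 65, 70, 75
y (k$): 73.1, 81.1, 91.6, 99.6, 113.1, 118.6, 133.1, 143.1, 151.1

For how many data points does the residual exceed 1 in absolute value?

x=35: ŷ = 1.6 + 2·35 = 71.6; e = 73.1 − 71.6 = 1.5
x=40: ŷ = 1.6 + 2·40 = 81.6; e = 81.1 − 81.6 = -0.5
x=45: ŷ = 1.6 + 2·45 = 91.6; e = 91.6 − 91.6 = 0
x=50: ŷ = 1.6 + 2·50 = 101.6; e = 99.6 − 101.6 = -2
x=55: ŷ = 1.6 + 2·55 = 111.6; e = 113.1 − 111.6 = 1.5
x=60: ŷ = 1.6 + 2·60 = 121.6; e = 118.6 − 121.6 = -3
x=65: ŷ = 1.6 + 2·65 = 131.6; e = 133.1 − 131.6 = 1.5
x=70: ŷ = 1.6 + 2·70 = 141.6; e = 143.1 − 141.6 = 1.5
x=75: ŷ = 1.6 + 2·75 = 151.6; e = 151.1 − 151.6 = -0.5
|e| > 1: x=35 (|e|=1.5), x=50 (|e|=2), x=55 (|e|=1.5), x=60 (|e|=3), x=65 (|e|=1.5), x=70 (|e|=1.5) → 6

6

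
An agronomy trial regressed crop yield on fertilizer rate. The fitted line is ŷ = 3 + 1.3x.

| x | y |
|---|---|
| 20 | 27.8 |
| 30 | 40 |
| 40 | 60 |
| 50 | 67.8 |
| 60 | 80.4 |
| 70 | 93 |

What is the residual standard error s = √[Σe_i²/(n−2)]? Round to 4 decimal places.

x=20: ŷ = 3 + 1.3·20 = 29; e = 27.8 − 29 = -1.2
x=30: ŷ = 3 + 1.3·30 = 42; e = 40 − 42 = -2
x=40: ŷ = 3 + 1.3·40 = 55; e = 60 − 55 = 5
x=50: ŷ = 3 + 1.3·50 = 68; e = 67.8 − 68 = -0.2
x=60: ŷ = 3 + 1.3·60 = 81; e = 80.4 − 81 = -0.6
x=70: ŷ = 3 + 1.3·70 = 94; e = 93 − 94 = -1
SSE = 1.44 + 4 + 25 + 0.04 + 0.36 + 1 = 31.84
s = √(31.84/4) = √7.96 ≈ 2.8213

s = 2.8213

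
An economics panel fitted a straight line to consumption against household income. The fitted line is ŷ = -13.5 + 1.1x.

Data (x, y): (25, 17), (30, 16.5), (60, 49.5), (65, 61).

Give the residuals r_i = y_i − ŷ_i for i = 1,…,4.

3, -3, -3, 3

x=25: ŷ = -13.5 + 1.1·25 = 14; r = 17 − 14 = 3
x=30: ŷ = -13.5 + 1.1·30 = 19.5; r = 16.5 − 19.5 = -3
x=60: ŷ = -13.5 + 1.1·60 = 52.5; r = 49.5 − 52.5 = -3
x=65: ŷ = -13.5 + 1.1·65 = 58; r = 61 − 58 = 3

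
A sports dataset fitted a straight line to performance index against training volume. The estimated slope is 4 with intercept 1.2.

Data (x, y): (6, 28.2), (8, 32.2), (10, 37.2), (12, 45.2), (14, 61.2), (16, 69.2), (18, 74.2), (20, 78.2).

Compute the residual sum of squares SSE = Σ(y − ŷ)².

x=6: ŷ = 1.2 + 4·6 = 25.2; e = 28.2 − 25.2 = 3
x=8: ŷ = 1.2 + 4·8 = 33.2; e = 32.2 − 33.2 = -1
x=10: ŷ = 1.2 + 4·10 = 41.2; e = 37.2 − 41.2 = -4
x=12: ŷ = 1.2 + 4·12 = 49.2; e = 45.2 − 49.2 = -4
x=14: ŷ = 1.2 + 4·14 = 57.2; e = 61.2 − 57.2 = 4
x=16: ŷ = 1.2 + 4·16 = 65.2; e = 69.2 − 65.2 = 4
x=18: ŷ = 1.2 + 4·18 = 73.2; e = 74.2 − 73.2 = 1
x=20: ŷ = 1.2 + 4·20 = 81.2; e = 78.2 − 81.2 = -3
SSE = 9 + 1 + 16 + 16 + 16 + 16 + 1 + 9 = 84

SSE = 84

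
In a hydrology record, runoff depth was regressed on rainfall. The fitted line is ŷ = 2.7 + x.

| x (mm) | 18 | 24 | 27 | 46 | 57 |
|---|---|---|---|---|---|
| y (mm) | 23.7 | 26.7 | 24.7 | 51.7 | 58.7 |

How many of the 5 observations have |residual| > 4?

x=18: ŷ = 2.7 + 18 = 20.7; r = 23.7 − 20.7 = 3
x=24: ŷ = 2.7 + 24 = 26.7; r = 26.7 − 26.7 = 0
x=27: ŷ = 2.7 + 27 = 29.7; r = 24.7 − 29.7 = -5
x=46: ŷ = 2.7 + 46 = 48.7; r = 51.7 − 48.7 = 3
x=57: ŷ = 2.7 + 57 = 59.7; r = 58.7 − 59.7 = -1
|r| > 4: x=27 (|r|=5) → 1

1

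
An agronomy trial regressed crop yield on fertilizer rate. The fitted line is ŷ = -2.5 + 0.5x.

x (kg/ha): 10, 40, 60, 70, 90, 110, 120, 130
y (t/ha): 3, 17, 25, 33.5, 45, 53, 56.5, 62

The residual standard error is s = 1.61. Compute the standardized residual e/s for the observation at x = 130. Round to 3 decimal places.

ŷ = -2.5 + 0.5·130 = 62.5
e = 62 − 62.5 = -0.5
e/s = -0.5 / 1.61 = -0.311

-0.311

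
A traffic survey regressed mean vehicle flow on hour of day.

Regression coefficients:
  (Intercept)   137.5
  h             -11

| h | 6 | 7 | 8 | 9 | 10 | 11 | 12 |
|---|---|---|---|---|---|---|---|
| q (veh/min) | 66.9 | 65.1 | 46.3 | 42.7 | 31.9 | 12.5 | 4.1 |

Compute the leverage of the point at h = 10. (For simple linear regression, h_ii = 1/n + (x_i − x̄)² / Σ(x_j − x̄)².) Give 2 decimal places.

h = 0.18

h̄ = (6 + 7 + 8 + 9 + 10 + 11 + 12)/7 = 9
Σ(h − h̄)² = 9 + 4 + 1 + 0 + 1 + 4 + 9 = 28
h = 1/7 + (1)²/28 = 0.142857 + 0.0357143 = 0.18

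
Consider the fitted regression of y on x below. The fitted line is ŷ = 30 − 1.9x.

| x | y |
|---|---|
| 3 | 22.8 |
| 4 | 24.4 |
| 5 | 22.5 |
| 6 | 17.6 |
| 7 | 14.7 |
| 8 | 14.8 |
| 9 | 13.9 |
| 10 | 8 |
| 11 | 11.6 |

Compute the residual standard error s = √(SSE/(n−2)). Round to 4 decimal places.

x=3: ŷ = 30 − 1.9·3 = 24.3; e = 22.8 − 24.3 = -1.5
x=4: ŷ = 30 − 1.9·4 = 22.4; e = 24.4 − 22.4 = 2
x=5: ŷ = 30 − 1.9·5 = 20.5; e = 22.5 − 20.5 = 2
x=6: ŷ = 30 − 1.9·6 = 18.6; e = 17.6 − 18.6 = -1
x=7: ŷ = 30 − 1.9·7 = 16.7; e = 14.7 − 16.7 = -2
x=8: ŷ = 30 − 1.9·8 = 14.8; e = 14.8 − 14.8 = 0
x=9: ŷ = 30 − 1.9·9 = 12.9; e = 13.9 − 12.9 = 1
x=10: ŷ = 30 − 1.9·10 = 11; e = 8 − 11 = -3
x=11: ŷ = 30 − 1.9·11 = 9.1; e = 11.6 − 9.1 = 2.5
SSE = 2.25 + 4 + 4 + 1 + 4 + 0 + 1 + 9 + 6.25 = 31.5
s = √(31.5/7) = √4.5 ≈ 2.1213

s = 2.1213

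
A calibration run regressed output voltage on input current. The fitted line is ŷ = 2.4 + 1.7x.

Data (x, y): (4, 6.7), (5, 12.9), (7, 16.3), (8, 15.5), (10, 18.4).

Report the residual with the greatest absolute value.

r = -2.5

x=4: ŷ = 2.4 + 1.7·4 = 9.2; r = 6.7 − 9.2 = -2.5
x=5: ŷ = 2.4 + 1.7·5 = 10.9; r = 12.9 − 10.9 = 2
x=7: ŷ = 2.4 + 1.7·7 = 14.3; r = 16.3 − 14.3 = 2
x=8: ŷ = 2.4 + 1.7·8 = 16; r = 15.5 − 16 = -0.5
x=10: ŷ = 2.4 + 1.7·10 = 19.4; r = 18.4 − 19.4 = -1
Largest |r| is 2.5 at x = 4, residual -2.5.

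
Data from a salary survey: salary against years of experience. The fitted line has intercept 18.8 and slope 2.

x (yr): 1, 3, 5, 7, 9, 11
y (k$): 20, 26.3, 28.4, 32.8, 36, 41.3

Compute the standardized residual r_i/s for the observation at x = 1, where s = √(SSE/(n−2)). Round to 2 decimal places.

-0.81

x=1: ŷ = 18.8 + 2·1 = 20.8; r = 20 − 20.8 = -0.8
x=3: ŷ = 18.8 + 2·3 = 24.8; r = 26.3 − 24.8 = 1.5
x=5: ŷ = 18.8 + 2·5 = 28.8; r = 28.4 − 28.8 = -0.4
x=7: ŷ = 18.8 + 2·7 = 32.8; r = 32.8 − 32.8 = 0
x=9: ŷ = 18.8 + 2·9 = 36.8; r = 36 − 36.8 = -0.8
x=11: ŷ = 18.8 + 2·11 = 40.8; r = 41.3 − 40.8 = 0.5
SSE = 0.64 + 2.25 + 0.16 + 0 + 0.64 + 0.25 = 3.94
s = √(3.94/4) = 0.992472
r/s = -0.8 / 0.992472 = -0.81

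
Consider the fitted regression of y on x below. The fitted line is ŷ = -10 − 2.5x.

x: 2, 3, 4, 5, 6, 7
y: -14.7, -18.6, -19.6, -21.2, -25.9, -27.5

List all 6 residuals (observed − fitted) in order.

x=2: ŷ = -10 − 2.5·2 = -15; e = -14.7 − (-15) = 0.3
x=3: ŷ = -10 − 2.5·3 = -17.5; e = -18.6 − (-17.5) = -1.1
x=4: ŷ = -10 − 2.5·4 = -20; e = -19.6 − (-20) = 0.4
x=5: ŷ = -10 − 2.5·5 = -22.5; e = -21.2 − (-22.5) = 1.3
x=6: ŷ = -10 − 2.5·6 = -25; e = -25.9 − (-25) = -0.9
x=7: ŷ = -10 − 2.5·7 = -27.5; e = -27.5 − (-27.5) = 0

0.3, -1.1, 0.4, 1.3, -0.9, 0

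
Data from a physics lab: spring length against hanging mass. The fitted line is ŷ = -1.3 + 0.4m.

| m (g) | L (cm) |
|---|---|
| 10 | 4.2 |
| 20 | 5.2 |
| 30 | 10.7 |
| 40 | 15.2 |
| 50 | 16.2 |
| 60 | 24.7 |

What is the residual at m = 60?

ŷ = -1.3 + 0.4·60 = 22.7
e = 24.7 − 22.7 = 2

e = 2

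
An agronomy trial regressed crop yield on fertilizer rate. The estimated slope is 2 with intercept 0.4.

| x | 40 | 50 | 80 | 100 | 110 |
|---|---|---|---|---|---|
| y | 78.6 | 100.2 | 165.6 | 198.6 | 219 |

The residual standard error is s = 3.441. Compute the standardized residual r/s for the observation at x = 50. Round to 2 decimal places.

-0.06

ŷ = 0.4 + 2·50 = 100.4
r = 100.2 − 100.4 = -0.2
r/s = -0.2 / 3.441 = -0.06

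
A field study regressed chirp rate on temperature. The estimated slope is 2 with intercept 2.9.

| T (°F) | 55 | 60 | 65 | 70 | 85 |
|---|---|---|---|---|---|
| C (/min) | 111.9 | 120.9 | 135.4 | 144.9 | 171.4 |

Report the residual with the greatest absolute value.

T=55: Ĉ = 2.9 + 2·55 = 112.9; e = 111.9 − 112.9 = -1
T=60: Ĉ = 2.9 + 2·60 = 122.9; e = 120.9 − 122.9 = -2
T=65: Ĉ = 2.9 + 2·65 = 132.9; e = 135.4 − 132.9 = 2.5
T=70: Ĉ = 2.9 + 2·70 = 142.9; e = 144.9 − 142.9 = 2
T=85: Ĉ = 2.9 + 2·85 = 172.9; e = 171.4 − 172.9 = -1.5
Largest |e| is 2.5 at T = 65, residual 2.5.

e = 2.5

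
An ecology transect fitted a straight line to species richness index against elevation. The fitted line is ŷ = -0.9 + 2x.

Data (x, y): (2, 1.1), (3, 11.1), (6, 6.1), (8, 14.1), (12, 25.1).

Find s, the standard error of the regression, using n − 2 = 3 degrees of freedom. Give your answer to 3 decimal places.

s = 4.830

x=2: ŷ = -0.9 + 2·2 = 3.1; r = 1.1 − 3.1 = -2
x=3: ŷ = -0.9 + 2·3 = 5.1; r = 11.1 − 5.1 = 6
x=6: ŷ = -0.9 + 2·6 = 11.1; r = 6.1 − 11.1 = -5
x=8: ŷ = -0.9 + 2·8 = 15.1; r = 14.1 − 15.1 = -1
x=12: ŷ = -0.9 + 2·12 = 23.1; r = 25.1 − 23.1 = 2
SSE = 4 + 36 + 25 + 1 + 4 = 70
s = √(70/3) = √23.3333 ≈ 4.830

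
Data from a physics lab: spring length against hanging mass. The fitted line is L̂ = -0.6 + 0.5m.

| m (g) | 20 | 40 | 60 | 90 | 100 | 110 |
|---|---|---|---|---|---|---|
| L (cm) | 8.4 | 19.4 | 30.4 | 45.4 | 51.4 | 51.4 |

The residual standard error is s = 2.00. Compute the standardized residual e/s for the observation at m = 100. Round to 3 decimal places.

L̂ = -0.6 + 0.5·100 = 49.4
e = 51.4 − 49.4 = 2
e/s = 2 / 2.00 = 1.000

1.000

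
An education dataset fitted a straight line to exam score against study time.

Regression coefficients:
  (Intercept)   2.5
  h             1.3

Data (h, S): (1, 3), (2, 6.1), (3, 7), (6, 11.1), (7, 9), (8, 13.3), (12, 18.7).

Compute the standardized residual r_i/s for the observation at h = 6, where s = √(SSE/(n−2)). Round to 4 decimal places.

h=1: Ŝ = 2.5 + 1.3·1 = 3.8; r = 3 − 3.8 = -0.8
h=2: Ŝ = 2.5 + 1.3·2 = 5.1; r = 6.1 − 5.1 = 1
h=3: Ŝ = 2.5 + 1.3·3 = 6.4; r = 7 − 6.4 = 0.6
h=6: Ŝ = 2.5 + 1.3·6 = 10.3; r = 11.1 − 10.3 = 0.8
h=7: Ŝ = 2.5 + 1.3·7 = 11.6; r = 9 − 11.6 = -2.6
h=8: Ŝ = 2.5 + 1.3·8 = 12.9; r = 13.3 − 12.9 = 0.4
h=12: Ŝ = 2.5 + 1.3·12 = 18.1; r = 18.7 − 18.1 = 0.6
SSE = 0.64 + 1 + 0.36 + 0.64 + 6.76 + 0.16 + 0.36 = 9.92
s = √(9.92/5) = 1.40855
r/s = 0.8 / 1.40855 = 0.5680

0.5680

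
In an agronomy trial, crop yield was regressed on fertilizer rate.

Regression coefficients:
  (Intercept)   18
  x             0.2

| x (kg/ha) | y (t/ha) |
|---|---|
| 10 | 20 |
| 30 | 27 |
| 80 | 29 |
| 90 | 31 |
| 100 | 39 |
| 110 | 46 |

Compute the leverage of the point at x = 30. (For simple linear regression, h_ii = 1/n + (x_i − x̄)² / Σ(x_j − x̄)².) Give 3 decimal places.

h = 0.362

x̄ = (10 + 30 + 80 + 90 + 100 + 110)/6 = 70
Σ(x − x̄)² = 3600 + 1600 + 100 + 400 + 900 + 1600 = 8200
h = 1/6 + (-40)²/8200 = 0.166667 + 0.195122 = 0.362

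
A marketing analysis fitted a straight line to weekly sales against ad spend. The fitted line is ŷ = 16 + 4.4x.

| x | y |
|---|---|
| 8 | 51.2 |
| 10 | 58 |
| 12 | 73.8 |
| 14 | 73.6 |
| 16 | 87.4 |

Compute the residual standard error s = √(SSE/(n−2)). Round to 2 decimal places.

s = 3.92

x=8: ŷ = 16 + 4.4·8 = 51.2; r = 51.2 − 51.2 = 0
x=10: ŷ = 16 + 4.4·10 = 60; r = 58 − 60 = -2
x=12: ŷ = 16 + 4.4·12 = 68.8; r = 73.8 − 68.8 = 5
x=14: ŷ = 16 + 4.4·14 = 77.6; r = 73.6 − 77.6 = -4
x=16: ŷ = 16 + 4.4·16 = 86.4; r = 87.4 − 86.4 = 1
SSE = 0 + 4 + 25 + 16 + 1 = 46
s = √(46/3) = √15.3333 ≈ 3.92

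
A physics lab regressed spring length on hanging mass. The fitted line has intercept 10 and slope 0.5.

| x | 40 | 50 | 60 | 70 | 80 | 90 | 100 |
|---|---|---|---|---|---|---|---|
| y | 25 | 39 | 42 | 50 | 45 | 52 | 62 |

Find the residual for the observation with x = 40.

ŷ = 10 + 0.5·40 = 30
e = 25 − 30 = -5

e = -5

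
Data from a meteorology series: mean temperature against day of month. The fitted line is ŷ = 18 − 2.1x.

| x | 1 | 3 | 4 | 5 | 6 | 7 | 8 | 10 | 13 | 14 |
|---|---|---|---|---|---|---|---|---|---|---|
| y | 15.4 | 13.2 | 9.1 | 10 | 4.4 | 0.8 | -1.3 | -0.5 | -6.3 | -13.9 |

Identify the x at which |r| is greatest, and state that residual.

x=1: ŷ = 18 − 2.1·1 = 15.9; r = 15.4 − 15.9 = -0.5
x=3: ŷ = 18 − 2.1·3 = 11.7; r = 13.2 − 11.7 = 1.5
x=4: ŷ = 18 − 2.1·4 = 9.6; r = 9.1 − 9.6 = -0.5
x=5: ŷ = 18 − 2.1·5 = 7.5; r = 10 − 7.5 = 2.5
x=6: ŷ = 18 − 2.1·6 = 5.4; r = 4.4 − 5.4 = -1
x=7: ŷ = 18 − 2.1·7 = 3.3; r = 0.8 − 3.3 = -2.5
x=8: ŷ = 18 − 2.1·8 = 1.2; r = -1.3 − 1.2 = -2.5
x=10: ŷ = 18 − 2.1·10 = -3; r = -0.5 − (-3) = 2.5
x=13: ŷ = 18 − 2.1·13 = -9.3; r = -6.3 − (-9.3) = 3
x=14: ŷ = 18 − 2.1·14 = -11.4; r = -13.9 − (-11.4) = -2.5
Largest |r| is 3 at x = 13, residual 3.

x = 13, r = 3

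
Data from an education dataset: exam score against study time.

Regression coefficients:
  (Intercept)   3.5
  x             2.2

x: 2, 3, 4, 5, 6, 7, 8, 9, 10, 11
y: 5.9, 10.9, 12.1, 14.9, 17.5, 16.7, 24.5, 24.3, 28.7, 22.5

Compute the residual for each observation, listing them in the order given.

-2, 0.8, -0.2, 0.4, 0.8, -2.2, 3.4, 1, 3.2, -5.2

x=2: ŷ = 3.5 + 2.2·2 = 7.9; e = 5.9 − 7.9 = -2
x=3: ŷ = 3.5 + 2.2·3 = 10.1; e = 10.9 − 10.1 = 0.8
x=4: ŷ = 3.5 + 2.2·4 = 12.3; e = 12.1 − 12.3 = -0.2
x=5: ŷ = 3.5 + 2.2·5 = 14.5; e = 14.9 − 14.5 = 0.4
x=6: ŷ = 3.5 + 2.2·6 = 16.7; e = 17.5 − 16.7 = 0.8
x=7: ŷ = 3.5 + 2.2·7 = 18.9; e = 16.7 − 18.9 = -2.2
x=8: ŷ = 3.5 + 2.2·8 = 21.1; e = 24.5 − 21.1 = 3.4
x=9: ŷ = 3.5 + 2.2·9 = 23.3; e = 24.3 − 23.3 = 1
x=10: ŷ = 3.5 + 2.2·10 = 25.5; e = 28.7 − 25.5 = 3.2
x=11: ŷ = 3.5 + 2.2·11 = 27.7; e = 22.5 − 27.7 = -5.2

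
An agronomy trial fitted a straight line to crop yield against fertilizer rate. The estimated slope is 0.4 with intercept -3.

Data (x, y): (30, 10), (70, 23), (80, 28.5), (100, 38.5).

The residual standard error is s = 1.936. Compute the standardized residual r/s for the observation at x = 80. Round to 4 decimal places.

ŷ = -3 + 0.4·80 = 29
r = 28.5 − 29 = -0.5
r/s = -0.5 / 1.936 = -0.2583

-0.2583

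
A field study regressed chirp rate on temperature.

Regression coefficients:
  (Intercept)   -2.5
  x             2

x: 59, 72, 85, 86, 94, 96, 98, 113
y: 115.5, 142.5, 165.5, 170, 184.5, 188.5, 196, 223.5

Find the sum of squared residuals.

x=59: ŷ = -2.5 + 2·59 = 115.5; e = 115.5 − 115.5 = 0
x=72: ŷ = -2.5 + 2·72 = 141.5; e = 142.5 − 141.5 = 1
x=85: ŷ = -2.5 + 2·85 = 167.5; e = 165.5 − 167.5 = -2
x=86: ŷ = -2.5 + 2·86 = 169.5; e = 170 − 169.5 = 0.5
x=94: ŷ = -2.5 + 2·94 = 185.5; e = 184.5 − 185.5 = -1
x=96: ŷ = -2.5 + 2·96 = 189.5; e = 188.5 − 189.5 = -1
x=98: ŷ = -2.5 + 2·98 = 193.5; e = 196 − 193.5 = 2.5
x=113: ŷ = -2.5 + 2·113 = 223.5; e = 223.5 − 223.5 = 0
SSE = 0 + 1 + 4 + 0.25 + 1 + 1 + 6.25 + 0 = 13.5

SSE = 13.5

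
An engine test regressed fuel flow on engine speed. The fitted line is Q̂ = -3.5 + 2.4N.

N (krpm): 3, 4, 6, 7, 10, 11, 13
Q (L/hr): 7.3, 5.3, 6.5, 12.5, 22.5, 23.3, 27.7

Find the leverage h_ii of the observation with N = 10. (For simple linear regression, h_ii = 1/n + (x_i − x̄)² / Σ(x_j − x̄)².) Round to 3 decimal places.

N̄ = (3 + 4 + 6 + 7 + 10 + 11 + 13)/7 = 7.71429
Σ(N − N̄)² = 22.2245 + 13.7959 + 2.93878 + 0.510204 + 5.22449 + 10.7959 + 27.9388 = 83.4286
h = 1/7 + (2.28571)²/83.4286 = 0.142857 + 0.0626223 = 0.205

h = 0.205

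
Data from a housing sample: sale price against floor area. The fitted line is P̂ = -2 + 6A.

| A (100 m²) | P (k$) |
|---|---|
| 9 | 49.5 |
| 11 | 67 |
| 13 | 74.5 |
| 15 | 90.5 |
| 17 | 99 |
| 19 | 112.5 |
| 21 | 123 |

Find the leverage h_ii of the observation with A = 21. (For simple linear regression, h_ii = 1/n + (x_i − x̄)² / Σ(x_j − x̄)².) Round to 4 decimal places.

h = 0.4643

Ā = (9 + 11 + 13 + 15 + 17 + 19 + 21)/7 = 15
Σ(A − Ā)² = 36 + 16 + 4 + 0 + 4 + 16 + 36 = 112
h = 1/7 + (6)²/112 = 0.142857 + 0.321429 = 0.4643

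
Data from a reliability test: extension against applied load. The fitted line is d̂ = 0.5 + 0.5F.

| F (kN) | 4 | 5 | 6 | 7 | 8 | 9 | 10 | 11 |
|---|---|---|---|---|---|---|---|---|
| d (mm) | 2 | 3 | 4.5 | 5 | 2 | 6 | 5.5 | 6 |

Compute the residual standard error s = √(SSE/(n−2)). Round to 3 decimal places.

F=4: d̂ = 0.5 + 0.5·4 = 2.5; e = 2 − 2.5 = -0.5
F=5: d̂ = 0.5 + 0.5·5 = 3; e = 3 − 3 = 0
F=6: d̂ = 0.5 + 0.5·6 = 3.5; e = 4.5 − 3.5 = 1
F=7: d̂ = 0.5 + 0.5·7 = 4; e = 5 − 4 = 1
F=8: d̂ = 0.5 + 0.5·8 = 4.5; e = 2 − 4.5 = -2.5
F=9: d̂ = 0.5 + 0.5·9 = 5; e = 6 − 5 = 1
F=10: d̂ = 0.5 + 0.5·10 = 5.5; e = 5.5 − 5.5 = 0
F=11: d̂ = 0.5 + 0.5·11 = 6; e = 6 − 6 = 0
SSE = 0.25 + 0 + 1 + 1 + 6.25 + 1 + 0 + 0 = 9.5
s = √(9.5/6) = √1.58333 ≈ 1.258

s = 1.258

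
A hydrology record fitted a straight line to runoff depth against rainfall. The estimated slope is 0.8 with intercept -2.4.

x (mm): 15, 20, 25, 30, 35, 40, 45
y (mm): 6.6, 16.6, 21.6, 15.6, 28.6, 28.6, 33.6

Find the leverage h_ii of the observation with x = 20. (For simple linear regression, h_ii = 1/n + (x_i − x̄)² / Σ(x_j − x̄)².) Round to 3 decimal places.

h = 0.286

x̄ = (15 + 20 + 25 + 30 + 35 + 40 + 45)/7 = 30
Σ(x − x̄)² = 225 + 100 + 25 + 0 + 25 + 100 + 225 = 700
h = 1/7 + (-10)²/700 = 0.142857 + 0.142857 = 0.286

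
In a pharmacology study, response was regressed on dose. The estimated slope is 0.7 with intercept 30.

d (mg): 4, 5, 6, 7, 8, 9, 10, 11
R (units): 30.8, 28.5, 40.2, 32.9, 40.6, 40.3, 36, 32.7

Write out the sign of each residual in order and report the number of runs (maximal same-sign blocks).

d=4: ŷ = 30 + 0.7·4 = 32.8; e = 30.8 − 32.8 = -2
d=5: ŷ = 30 + 0.7·5 = 33.5; e = 28.5 − 33.5 = -5
d=6: ŷ = 30 + 0.7·6 = 34.2; e = 40.2 − 34.2 = 6
d=7: ŷ = 30 + 0.7·7 = 34.9; e = 32.9 − 34.9 = -2
d=8: ŷ = 30 + 0.7·8 = 35.6; e = 40.6 − 35.6 = 5
d=9: ŷ = 30 + 0.7·9 = 36.3; e = 40.3 − 36.3 = 4
d=10: ŷ = 30 + 0.7·10 = 37; e = 36 − 37 = -1
d=11: ŷ = 30 + 0.7·11 = 37.7; e = 32.7 − 37.7 = -5
Signs: − − + − + + − −
Runs: −×2, +×1, −×1, +×2, −×2 → 5

5 runs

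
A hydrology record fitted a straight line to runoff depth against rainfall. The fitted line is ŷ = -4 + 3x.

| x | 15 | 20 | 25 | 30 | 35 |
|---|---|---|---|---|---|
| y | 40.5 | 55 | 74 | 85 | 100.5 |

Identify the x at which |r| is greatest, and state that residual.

x=15: ŷ = -4 + 3·15 = 41; r = 40.5 − 41 = -0.5
x=20: ŷ = -4 + 3·20 = 56; r = 55 − 56 = -1
x=25: ŷ = -4 + 3·25 = 71; r = 74 − 71 = 3
x=30: ŷ = -4 + 3·30 = 86; r = 85 − 86 = -1
x=35: ŷ = -4 + 3·35 = 101; r = 100.5 − 101 = -0.5
Largest |r| is 3 at x = 25, residual 3.

x = 25, r = 3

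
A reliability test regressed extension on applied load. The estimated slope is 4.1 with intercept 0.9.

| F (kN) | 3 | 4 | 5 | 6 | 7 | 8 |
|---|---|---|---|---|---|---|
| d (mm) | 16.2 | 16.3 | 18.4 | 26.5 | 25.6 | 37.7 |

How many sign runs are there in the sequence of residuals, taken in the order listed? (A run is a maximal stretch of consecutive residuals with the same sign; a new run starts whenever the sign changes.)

5 runs

F=3: d̂ = 0.9 + 4.1·3 = 13.2; r = 16.2 − 13.2 = 3
F=4: d̂ = 0.9 + 4.1·4 = 17.3; r = 16.3 − 17.3 = -1
F=5: d̂ = 0.9 + 4.1·5 = 21.4; r = 18.4 − 21.4 = -3
F=6: d̂ = 0.9 + 4.1·6 = 25.5; r = 26.5 − 25.5 = 1
F=7: d̂ = 0.9 + 4.1·7 = 29.6; r = 25.6 − 29.6 = -4
F=8: d̂ = 0.9 + 4.1·8 = 33.7; r = 37.7 − 33.7 = 4
Signs: + − − + − +
Runs: +×1, −×2, +×1, −×1, +×1 → 5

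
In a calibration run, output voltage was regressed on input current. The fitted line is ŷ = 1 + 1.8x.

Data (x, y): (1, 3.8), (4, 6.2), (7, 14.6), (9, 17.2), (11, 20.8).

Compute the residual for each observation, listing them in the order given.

1, -2, 1, 0, 0

x=1: ŷ = 1 + 1.8·1 = 2.8; r = 3.8 − 2.8 = 1
x=4: ŷ = 1 + 1.8·4 = 8.2; r = 6.2 − 8.2 = -2
x=7: ŷ = 1 + 1.8·7 = 13.6; r = 14.6 − 13.6 = 1
x=9: ŷ = 1 + 1.8·9 = 17.2; r = 17.2 − 17.2 = 0
x=11: ŷ = 1 + 1.8·11 = 20.8; r = 20.8 − 20.8 = 0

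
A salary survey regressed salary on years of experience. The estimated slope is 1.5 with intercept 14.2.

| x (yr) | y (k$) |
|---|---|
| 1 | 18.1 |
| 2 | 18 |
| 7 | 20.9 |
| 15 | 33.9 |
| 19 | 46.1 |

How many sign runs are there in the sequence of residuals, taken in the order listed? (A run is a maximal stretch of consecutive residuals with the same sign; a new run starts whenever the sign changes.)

x=1: ŷ = 14.2 + 1.5·1 = 15.7; e = 18.1 − 15.7 = 2.4
x=2: ŷ = 14.2 + 1.5·2 = 17.2; e = 18 − 17.2 = 0.8
x=7: ŷ = 14.2 + 1.5·7 = 24.7; e = 20.9 − 24.7 = -3.8
x=15: ŷ = 14.2 + 1.5·15 = 36.7; e = 33.9 − 36.7 = -2.8
x=19: ŷ = 14.2 + 1.5·19 = 42.7; e = 46.1 − 42.7 = 3.4
Signs: + + − − +
Runs: +×2, −×2, +×1 → 3

3 runs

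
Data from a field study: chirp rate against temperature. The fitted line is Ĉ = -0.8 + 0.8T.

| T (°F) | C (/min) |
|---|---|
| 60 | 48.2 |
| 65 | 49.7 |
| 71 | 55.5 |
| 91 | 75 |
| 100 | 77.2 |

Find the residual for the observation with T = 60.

e = 1

Ĉ = -0.8 + 0.8·60 = 47.2
e = 48.2 − 47.2 = 1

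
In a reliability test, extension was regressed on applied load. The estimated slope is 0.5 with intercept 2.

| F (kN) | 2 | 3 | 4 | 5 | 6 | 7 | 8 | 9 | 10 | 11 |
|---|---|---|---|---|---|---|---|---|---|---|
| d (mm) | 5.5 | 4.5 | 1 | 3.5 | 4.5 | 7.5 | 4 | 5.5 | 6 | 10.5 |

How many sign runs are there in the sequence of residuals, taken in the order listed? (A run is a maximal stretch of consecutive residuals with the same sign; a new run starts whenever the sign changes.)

5 runs

F=2: d̂ = 2 + 0.5·2 = 3; e = 5.5 − 3 = 2.5
F=3: d̂ = 2 + 0.5·3 = 3.5; e = 4.5 − 3.5 = 1
F=4: d̂ = 2 + 0.5·4 = 4; e = 1 − 4 = -3
F=5: d̂ = 2 + 0.5·5 = 4.5; e = 3.5 − 4.5 = -1
F=6: d̂ = 2 + 0.5·6 = 5; e = 4.5 − 5 = -0.5
F=7: d̂ = 2 + 0.5·7 = 5.5; e = 7.5 − 5.5 = 2
F=8: d̂ = 2 + 0.5·8 = 6; e = 4 − 6 = -2
F=9: d̂ = 2 + 0.5·9 = 6.5; e = 5.5 − 6.5 = -1
F=10: d̂ = 2 + 0.5·10 = 7; e = 6 − 7 = -1
F=11: d̂ = 2 + 0.5·11 = 7.5; e = 10.5 − 7.5 = 3
Signs: + + − − − + − − − +
Runs: +×2, −×3, +×1, −×3, +×1 → 5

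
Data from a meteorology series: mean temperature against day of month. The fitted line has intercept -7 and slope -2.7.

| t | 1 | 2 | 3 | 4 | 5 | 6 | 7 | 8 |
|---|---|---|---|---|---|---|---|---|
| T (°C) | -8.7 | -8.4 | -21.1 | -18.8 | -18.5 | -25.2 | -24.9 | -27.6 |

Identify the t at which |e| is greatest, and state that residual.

t=1: ŷ = -7 − 2.7·1 = -9.7; e = -8.7 − (-9.7) = 1
t=2: ŷ = -7 − 2.7·2 = -12.4; e = -8.4 − (-12.4) = 4
t=3: ŷ = -7 − 2.7·3 = -15.1; e = -21.1 − (-15.1) = -6
t=4: ŷ = -7 − 2.7·4 = -17.8; e = -18.8 − (-17.8) = -1
t=5: ŷ = -7 − 2.7·5 = -20.5; e = -18.5 − (-20.5) = 2
t=6: ŷ = -7 − 2.7·6 = -23.2; e = -25.2 − (-23.2) = -2
t=7: ŷ = -7 − 2.7·7 = -25.9; e = -24.9 − (-25.9) = 1
t=8: ŷ = -7 − 2.7·8 = -28.6; e = -27.6 − (-28.6) = 1
Largest |e| is 6 at t = 3, residual -6.

t = 3, e = -6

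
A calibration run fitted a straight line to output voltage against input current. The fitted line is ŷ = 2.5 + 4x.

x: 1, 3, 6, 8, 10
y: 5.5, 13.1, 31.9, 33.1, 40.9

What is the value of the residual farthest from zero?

x=1: ŷ = 2.5 + 4·1 = 6.5; e = 5.5 − 6.5 = -1
x=3: ŷ = 2.5 + 4·3 = 14.5; e = 13.1 − 14.5 = -1.4
x=6: ŷ = 2.5 + 4·6 = 26.5; e = 31.9 − 26.5 = 5.4
x=8: ŷ = 2.5 + 4·8 = 34.5; e = 33.1 − 34.5 = -1.4
x=10: ŷ = 2.5 + 4·10 = 42.5; e = 40.9 − 42.5 = -1.6
Largest |e| is 5.4 at x = 6, residual 5.4.

e = 5.4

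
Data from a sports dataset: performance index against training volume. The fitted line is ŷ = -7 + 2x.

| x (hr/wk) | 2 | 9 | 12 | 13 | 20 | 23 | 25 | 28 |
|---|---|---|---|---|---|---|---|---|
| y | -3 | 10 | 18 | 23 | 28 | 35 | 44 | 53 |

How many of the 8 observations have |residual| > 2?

x=2: ŷ = -7 + 2·2 = -3; r = -3 − (-3) = 0
x=9: ŷ = -7 + 2·9 = 11; r = 10 − 11 = -1
x=12: ŷ = -7 + 2·12 = 17; r = 18 − 17 = 1
x=13: ŷ = -7 + 2·13 = 19; r = 23 − 19 = 4
x=20: ŷ = -7 + 2·20 = 33; r = 28 − 33 = -5
x=23: ŷ = -7 + 2·23 = 39; r = 35 − 39 = -4
x=25: ŷ = -7 + 2·25 = 43; r = 44 − 43 = 1
x=28: ŷ = -7 + 2·28 = 49; r = 53 − 49 = 4
|r| > 2: x=13 (|r|=4), x=20 (|r|=5), x=23 (|r|=4), x=28 (|r|=4) → 4

4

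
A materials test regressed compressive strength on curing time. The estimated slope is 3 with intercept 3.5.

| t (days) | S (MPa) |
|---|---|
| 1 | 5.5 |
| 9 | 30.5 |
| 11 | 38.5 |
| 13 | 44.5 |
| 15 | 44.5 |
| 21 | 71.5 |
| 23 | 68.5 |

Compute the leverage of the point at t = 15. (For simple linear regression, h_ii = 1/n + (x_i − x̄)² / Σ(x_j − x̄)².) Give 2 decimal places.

h = 0.15

t̄ = (1 + 9 + 11 + 13 + 15 + 21 + 23)/7 = 13.2857
Σ(t − t̄)² = 150.939 + 18.3673 + 5.22449 + 0.0816327 + 2.93878 + 59.5102 + 94.3673 = 331.429
h = 1/7 + (1.71429)²/331.429 = 0.142857 + 0.008867 = 0.15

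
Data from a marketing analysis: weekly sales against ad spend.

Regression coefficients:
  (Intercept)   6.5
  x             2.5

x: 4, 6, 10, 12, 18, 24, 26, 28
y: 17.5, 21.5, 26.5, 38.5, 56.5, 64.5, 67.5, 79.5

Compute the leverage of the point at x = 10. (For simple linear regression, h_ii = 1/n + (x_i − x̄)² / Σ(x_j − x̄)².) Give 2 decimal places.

h = 0.18

x̄ = (4 + 6 + 10 + 12 + 18 + 24 + 26 + 28)/8 = 16
Σ(x − x̄)² = 144 + 100 + 36 + 16 + 4 + 64 + 100 + 144 = 608
h = 1/8 + (-6)²/608 = 0.125 + 0.0592105 = 0.18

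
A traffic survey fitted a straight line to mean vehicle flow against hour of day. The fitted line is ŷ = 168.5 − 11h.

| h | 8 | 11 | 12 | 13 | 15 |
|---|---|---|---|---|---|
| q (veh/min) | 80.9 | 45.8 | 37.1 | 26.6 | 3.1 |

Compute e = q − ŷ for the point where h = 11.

ŷ = 168.5 − 11·11 = 47.5
e = 45.8 − 47.5 = -1.7

e = -1.7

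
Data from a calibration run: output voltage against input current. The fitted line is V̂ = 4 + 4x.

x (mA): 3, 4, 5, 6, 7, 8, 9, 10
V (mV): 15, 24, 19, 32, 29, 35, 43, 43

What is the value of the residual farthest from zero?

e = -5

x=3: V̂ = 4 + 4·3 = 16; e = 15 − 16 = -1
x=4: V̂ = 4 + 4·4 = 20; e = 24 − 20 = 4
x=5: V̂ = 4 + 4·5 = 24; e = 19 − 24 = -5
x=6: V̂ = 4 + 4·6 = 28; e = 32 − 28 = 4
x=7: V̂ = 4 + 4·7 = 32; e = 29 − 32 = -3
x=8: V̂ = 4 + 4·8 = 36; e = 35 − 36 = -1
x=9: V̂ = 4 + 4·9 = 40; e = 43 − 40 = 3
x=10: V̂ = 4 + 4·10 = 44; e = 43 − 44 = -1
Largest |e| is 5 at x = 5, residual -5.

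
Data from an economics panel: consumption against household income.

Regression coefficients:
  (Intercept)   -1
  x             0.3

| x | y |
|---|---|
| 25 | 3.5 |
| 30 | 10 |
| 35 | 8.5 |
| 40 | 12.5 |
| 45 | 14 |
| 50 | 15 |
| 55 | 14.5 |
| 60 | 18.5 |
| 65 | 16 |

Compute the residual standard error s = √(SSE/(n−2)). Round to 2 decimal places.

s = 2.04

x=25: ŷ = -1 + 0.3·25 = 6.5; e = 3.5 − 6.5 = -3
x=30: ŷ = -1 + 0.3·30 = 8; e = 10 − 8 = 2
x=35: ŷ = -1 + 0.3·35 = 9.5; e = 8.5 − 9.5 = -1
x=40: ŷ = -1 + 0.3·40 = 11; e = 12.5 − 11 = 1.5
x=45: ŷ = -1 + 0.3·45 = 12.5; e = 14 − 12.5 = 1.5
x=50: ŷ = -1 + 0.3·50 = 14; e = 15 − 14 = 1
x=55: ŷ = -1 + 0.3·55 = 15.5; e = 14.5 − 15.5 = -1
x=60: ŷ = -1 + 0.3·60 = 17; e = 18.5 − 17 = 1.5
x=65: ŷ = -1 + 0.3·65 = 18.5; e = 16 − 18.5 = -2.5
SSE = 9 + 4 + 1 + 2.25 + 2.25 + 1 + 1 + 2.25 + 6.25 = 29
s = √(29/7) = √4.14286 ≈ 2.04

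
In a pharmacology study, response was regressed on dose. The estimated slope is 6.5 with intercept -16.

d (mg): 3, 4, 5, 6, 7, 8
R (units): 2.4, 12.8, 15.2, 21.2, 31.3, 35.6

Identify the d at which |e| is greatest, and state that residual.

d = 4, e = 2.8

d=3: ŷ = -16 + 6.5·3 = 3.5; e = 2.4 − 3.5 = -1.1
d=4: ŷ = -16 + 6.5·4 = 10; e = 12.8 − 10 = 2.8
d=5: ŷ = -16 + 6.5·5 = 16.5; e = 15.2 − 16.5 = -1.3
d=6: ŷ = -16 + 6.5·6 = 23; e = 21.2 − 23 = -1.8
d=7: ŷ = -16 + 6.5·7 = 29.5; e = 31.3 − 29.5 = 1.8
d=8: ŷ = -16 + 6.5·8 = 36; e = 35.6 − 36 = -0.4
Largest |e| is 2.8 at d = 4, residual 2.8.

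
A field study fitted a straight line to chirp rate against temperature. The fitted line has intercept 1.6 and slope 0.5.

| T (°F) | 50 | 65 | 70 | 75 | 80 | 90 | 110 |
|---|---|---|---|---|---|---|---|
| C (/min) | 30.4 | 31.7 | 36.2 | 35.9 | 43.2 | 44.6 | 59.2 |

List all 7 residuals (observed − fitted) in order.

T=50: Ĉ = 1.6 + 0.5·50 = 26.6; r = 30.4 − 26.6 = 3.8
T=65: Ĉ = 1.6 + 0.5·65 = 34.1; r = 31.7 − 34.1 = -2.4
T=70: Ĉ = 1.6 + 0.5·70 = 36.6; r = 36.2 − 36.6 = -0.4
T=75: Ĉ = 1.6 + 0.5·75 = 39.1; r = 35.9 − 39.1 = -3.2
T=80: Ĉ = 1.6 + 0.5·80 = 41.6; r = 43.2 − 41.6 = 1.6
T=90: Ĉ = 1.6 + 0.5·90 = 46.6; r = 44.6 − 46.6 = -2
T=110: Ĉ = 1.6 + 0.5·110 = 56.6; r = 59.2 − 56.6 = 2.6

3.8, -2.4, -0.4, -3.2, 1.6, -2, 2.6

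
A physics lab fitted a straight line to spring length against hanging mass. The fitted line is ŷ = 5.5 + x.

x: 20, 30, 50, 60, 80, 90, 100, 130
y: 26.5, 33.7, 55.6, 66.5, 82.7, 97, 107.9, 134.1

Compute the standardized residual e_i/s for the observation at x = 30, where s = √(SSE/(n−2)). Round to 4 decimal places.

x=20: ŷ = 5.5 + 20 = 25.5; e = 26.5 − 25.5 = 1
x=30: ŷ = 5.5 + 30 = 35.5; e = 33.7 − 35.5 = -1.8
x=50: ŷ = 5.5 + 50 = 55.5; e = 55.6 − 55.5 = 0.1
x=60: ŷ = 5.5 + 60 = 65.5; e = 66.5 − 65.5 = 1
x=80: ŷ = 5.5 + 80 = 85.5; e = 82.7 − 85.5 = -2.8
x=90: ŷ = 5.5 + 90 = 95.5; e = 97 − 95.5 = 1.5
x=100: ŷ = 5.5 + 100 = 105.5; e = 107.9 − 105.5 = 2.4
x=130: ŷ = 5.5 + 130 = 135.5; e = 134.1 − 135.5 = -1.4
SSE = 1 + 3.24 + 0.01 + 1 + 7.84 + 2.25 + 5.76 + 1.96 = 23.06
s = √(23.06/6) = 1.96044
e/s = -1.8 / 1.96044 = -0.9182

-0.9182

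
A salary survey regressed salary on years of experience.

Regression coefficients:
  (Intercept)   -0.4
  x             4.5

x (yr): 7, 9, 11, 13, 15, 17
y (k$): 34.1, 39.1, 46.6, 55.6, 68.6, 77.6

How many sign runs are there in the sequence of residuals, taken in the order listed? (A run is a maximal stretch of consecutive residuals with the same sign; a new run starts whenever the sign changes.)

x=7: ŷ = -0.4 + 4.5·7 = 31.1; r = 34.1 − 31.1 = 3
x=9: ŷ = -0.4 + 4.5·9 = 40.1; r = 39.1 − 40.1 = -1
x=11: ŷ = -0.4 + 4.5·11 = 49.1; r = 46.6 − 49.1 = -2.5
x=13: ŷ = -0.4 + 4.5·13 = 58.1; r = 55.6 − 58.1 = -2.5
x=15: ŷ = -0.4 + 4.5·15 = 67.1; r = 68.6 − 67.1 = 1.5
x=17: ŷ = -0.4 + 4.5·17 = 76.1; r = 77.6 − 76.1 = 1.5
Signs: + − − − + +
Runs: +×1, −×3, +×2 → 3

3 runs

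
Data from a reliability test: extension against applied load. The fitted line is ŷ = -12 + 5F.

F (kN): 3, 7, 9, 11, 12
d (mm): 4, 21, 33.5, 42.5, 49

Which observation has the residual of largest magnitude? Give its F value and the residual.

F=3: ŷ = -12 + 5·3 = 3; e = 4 − 3 = 1
F=7: ŷ = -12 + 5·7 = 23; e = 21 − 23 = -2
F=9: ŷ = -12 + 5·9 = 33; e = 33.5 − 33 = 0.5
F=11: ŷ = -12 + 5·11 = 43; e = 42.5 − 43 = -0.5
F=12: ŷ = -12 + 5·12 = 48; e = 49 − 48 = 1
Largest |e| is 2 at F = 7, residual -2.

F = 7, e = -2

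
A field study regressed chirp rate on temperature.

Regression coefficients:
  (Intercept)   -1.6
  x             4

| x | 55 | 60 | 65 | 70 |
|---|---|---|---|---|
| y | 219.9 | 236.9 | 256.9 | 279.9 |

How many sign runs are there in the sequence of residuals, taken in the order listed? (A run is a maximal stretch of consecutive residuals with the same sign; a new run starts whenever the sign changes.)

3 runs

x=55: ŷ = -1.6 + 4·55 = 218.4; e = 219.9 − 218.4 = 1.5
x=60: ŷ = -1.6 + 4·60 = 238.4; e = 236.9 − 238.4 = -1.5
x=65: ŷ = -1.6 + 4·65 = 258.4; e = 256.9 − 258.4 = -1.5
x=70: ŷ = -1.6 + 4·70 = 278.4; e = 279.9 − 278.4 = 1.5
Signs: + − − +
Runs: +×1, −×2, +×1 → 3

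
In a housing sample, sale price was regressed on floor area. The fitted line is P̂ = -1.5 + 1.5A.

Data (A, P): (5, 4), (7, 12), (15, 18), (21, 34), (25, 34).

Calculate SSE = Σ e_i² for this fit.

A=5: P̂ = -1.5 + 1.5·5 = 6; e = 4 − 6 = -2
A=7: P̂ = -1.5 + 1.5·7 = 9; e = 12 − 9 = 3
A=15: P̂ = -1.5 + 1.5·15 = 21; e = 18 − 21 = -3
A=21: P̂ = -1.5 + 1.5·21 = 30; e = 34 − 30 = 4
A=25: P̂ = -1.5 + 1.5·25 = 36; e = 34 − 36 = -2
SSE = 4 + 9 + 9 + 16 + 4 = 42

SSE = 42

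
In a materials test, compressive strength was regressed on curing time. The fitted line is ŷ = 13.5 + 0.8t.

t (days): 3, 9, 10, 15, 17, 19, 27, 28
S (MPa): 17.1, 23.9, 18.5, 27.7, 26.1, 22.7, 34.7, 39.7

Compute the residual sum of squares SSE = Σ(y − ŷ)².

SSE = 77.12

t=3: ŷ = 13.5 + 0.8·3 = 15.9; e = 17.1 − 15.9 = 1.2
t=9: ŷ = 13.5 + 0.8·9 = 20.7; e = 23.9 − 20.7 = 3.2
t=10: ŷ = 13.5 + 0.8·10 = 21.5; e = 18.5 − 21.5 = -3
t=15: ŷ = 13.5 + 0.8·15 = 25.5; e = 27.7 − 25.5 = 2.2
t=17: ŷ = 13.5 + 0.8·17 = 27.1; e = 26.1 − 27.1 = -1
t=19: ŷ = 13.5 + 0.8·19 = 28.7; e = 22.7 − 28.7 = -6
t=27: ŷ = 13.5 + 0.8·27 = 35.1; e = 34.7 − 35.1 = -0.4
t=28: ŷ = 13.5 + 0.8·28 = 35.9; e = 39.7 − 35.9 = 3.8
SSE = 1.44 + 10.24 + 9 + 4.84 + 1 + 36 + 0.16 + 14.44 = 77.12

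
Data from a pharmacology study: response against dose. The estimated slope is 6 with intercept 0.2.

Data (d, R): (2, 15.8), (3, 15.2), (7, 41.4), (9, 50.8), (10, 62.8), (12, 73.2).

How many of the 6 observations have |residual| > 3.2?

d=2: ŷ = 0.2 + 6·2 = 12.2; e = 15.8 − 12.2 = 3.6
d=3: ŷ = 0.2 + 6·3 = 18.2; e = 15.2 − 18.2 = -3
d=7: ŷ = 0.2 + 6·7 = 42.2; e = 41.4 − 42.2 = -0.8
d=9: ŷ = 0.2 + 6·9 = 54.2; e = 50.8 − 54.2 = -3.4
d=10: ŷ = 0.2 + 6·10 = 60.2; e = 62.8 − 60.2 = 2.6
d=12: ŷ = 0.2 + 6·12 = 72.2; e = 73.2 − 72.2 = 1
|e| > 3.2: d=2 (|e|=3.6), d=9 (|e|=3.4) → 2

2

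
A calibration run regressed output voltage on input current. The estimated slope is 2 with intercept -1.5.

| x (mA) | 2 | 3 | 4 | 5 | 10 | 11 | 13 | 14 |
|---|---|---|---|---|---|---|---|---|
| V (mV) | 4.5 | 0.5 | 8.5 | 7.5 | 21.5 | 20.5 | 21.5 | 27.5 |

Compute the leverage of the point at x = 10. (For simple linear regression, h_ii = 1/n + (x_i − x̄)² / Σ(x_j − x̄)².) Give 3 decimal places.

x̄ = (2 + 3 + 4 + 5 + 10 + 11 + 13 + 14)/8 = 7.75
Σ(x − x̄)² = 33.0625 + 22.5625 + 14.0625 + 7.5625 + 5.0625 + 10.5625 + 27.5625 + 39.0625 = 159.5
h = 1/8 + (2.25)²/159.5 = 0.125 + 0.0317398 = 0.157

h = 0.157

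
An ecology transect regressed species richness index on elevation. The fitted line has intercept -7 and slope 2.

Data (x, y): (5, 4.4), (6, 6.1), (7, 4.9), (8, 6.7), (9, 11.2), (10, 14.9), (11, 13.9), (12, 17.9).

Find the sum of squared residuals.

x=5: ŷ = -7 + 2·5 = 3; e = 4.4 − 3 = 1.4
x=6: ŷ = -7 + 2·6 = 5; e = 6.1 − 5 = 1.1
x=7: ŷ = -7 + 2·7 = 7; e = 4.9 − 7 = -2.1
x=8: ŷ = -7 + 2·8 = 9; e = 6.7 − 9 = -2.3
x=9: ŷ = -7 + 2·9 = 11; e = 11.2 − 11 = 0.2
x=10: ŷ = -7 + 2·10 = 13; e = 14.9 − 13 = 1.9
x=11: ŷ = -7 + 2·11 = 15; e = 13.9 − 15 = -1.1
x=12: ŷ = -7 + 2·12 = 17; e = 17.9 − 17 = 0.9
SSE = 1.96 + 1.21 + 4.41 + 5.29 + 0.04 + 3.61 + 1.21 + 0.81 = 18.54

SSE = 18.54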